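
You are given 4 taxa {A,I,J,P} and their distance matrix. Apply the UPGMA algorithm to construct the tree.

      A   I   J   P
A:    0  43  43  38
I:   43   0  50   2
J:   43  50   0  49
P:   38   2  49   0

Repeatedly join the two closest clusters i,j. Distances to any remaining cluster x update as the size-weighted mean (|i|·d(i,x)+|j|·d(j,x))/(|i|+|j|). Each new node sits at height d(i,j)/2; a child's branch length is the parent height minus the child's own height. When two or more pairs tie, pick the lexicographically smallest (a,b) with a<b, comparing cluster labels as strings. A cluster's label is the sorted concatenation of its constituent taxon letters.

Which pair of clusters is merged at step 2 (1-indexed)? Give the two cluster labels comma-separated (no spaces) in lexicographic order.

A,IP

1. join I+P (d=2) ⇒ IP; edges |I|=1, |P|=1
  updated: d(A,IP)=81/2, d(IP,J)=99/2
2. join A+IP (d=81/2) ⇒ AIP; edges |A|=81/4, |IP|=77/4
  updated: d(AIP,J)=142/3
3. join AIP+J (d=142/3) ⇒ AIJP; edges |AIP|=41/12, |J|=71/3
final tree: ((A:81/4,(I:1,P:1):77/4):41/12,J:71/3)
total length: 823/12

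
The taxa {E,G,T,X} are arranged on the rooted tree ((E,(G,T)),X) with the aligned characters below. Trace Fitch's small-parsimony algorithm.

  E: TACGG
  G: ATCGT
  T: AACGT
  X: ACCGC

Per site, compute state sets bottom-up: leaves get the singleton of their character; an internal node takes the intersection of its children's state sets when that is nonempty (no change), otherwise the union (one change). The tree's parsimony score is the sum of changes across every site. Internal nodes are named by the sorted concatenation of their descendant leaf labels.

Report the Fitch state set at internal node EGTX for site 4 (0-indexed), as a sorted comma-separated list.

C,G,T

[col 0] GT: children G:{A}, T:{A} ∩→ {A}; cost 0
[col 0] EGT: children E:{T}, GT:{A} ∪→ {A,T}; cost 1
[col 0] EGTX: children EGT:{A,T}, X:{A} ∩→ {A}; cost 0
[col 1] GT: children G:{T}, T:{A} ∪→ {A,T}; cost 1
[col 1] EGT: children E:{A}, GT:{A,T} ∩→ {A}; cost 0
[col 1] EGTX: children EGT:{A}, X:{C} ∪→ {A,C}; cost 1
[col 2] GT: children G:{C}, T:{C} ∩→ {C}; cost 0
[col 2] EGT: children E:{C}, GT:{C} ∩→ {C}; cost 0
[col 2] EGTX: children EGT:{C}, X:{C} ∩→ {C}; cost 0
[col 3] GT: children G:{G}, T:{G} ∩→ {G}; cost 0
[col 3] EGT: children E:{G}, GT:{G} ∩→ {G}; cost 0
[col 3] EGTX: children EGT:{G}, X:{G} ∩→ {G}; cost 0
[col 4] GT: children G:{T}, T:{T} ∩→ {T}; cost 0
[col 4] EGT: children E:{G}, GT:{T} ∪→ {G,T}; cost 1
[col 4] EGTX: children EGT:{G,T}, X:{C} ∪→ {C,G,T}; cost 1
per-site changes: [1, 2, 0, 0, 2]; total = 5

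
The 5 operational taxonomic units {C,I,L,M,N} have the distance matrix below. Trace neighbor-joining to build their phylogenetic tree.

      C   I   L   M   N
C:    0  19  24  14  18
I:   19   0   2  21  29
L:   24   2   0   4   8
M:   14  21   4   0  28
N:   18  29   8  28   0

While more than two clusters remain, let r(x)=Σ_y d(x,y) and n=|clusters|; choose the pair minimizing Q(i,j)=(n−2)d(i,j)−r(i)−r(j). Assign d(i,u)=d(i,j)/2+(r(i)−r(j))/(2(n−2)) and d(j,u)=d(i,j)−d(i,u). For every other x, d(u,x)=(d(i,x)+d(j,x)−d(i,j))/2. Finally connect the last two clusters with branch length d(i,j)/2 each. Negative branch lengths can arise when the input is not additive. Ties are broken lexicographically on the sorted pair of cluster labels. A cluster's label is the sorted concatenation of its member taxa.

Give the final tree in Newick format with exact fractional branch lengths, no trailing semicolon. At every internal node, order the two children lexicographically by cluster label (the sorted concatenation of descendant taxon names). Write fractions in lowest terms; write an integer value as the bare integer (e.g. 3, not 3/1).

((((C:23/3,N:31/3):21/4,M:27/4):19/4,I:29/4):-21/8,L:-21/8)

iteration 1: select C,N (d=18, Q=-104); attach at lengths (23/3, 31/3); label the merged cluster CN
  updated: d(CN,I)=15, d(CN,L)=7, d(CN,M)=12
iteration 2: select CN,M (d=12, Q=-47); attach at lengths (21/4, 27/4); label the merged cluster CMN
  updated: d(CMN,I)=12, d(CMN,L)=-1/2
iteration 3: select CMN,I (d=12, Q=-27/2); attach at lengths (19/4, 29/4); label the merged cluster CIMN
  updated: d(CIMN,L)=-21/4
iteration 4: select CIMN,L (d=-21/4); attach at lengths (-21/8, -21/8); label the merged cluster CILMN
final tree: ((((C:23/3,N:31/3):21/4,M:27/4):19/4,I:29/4):-21/8,L:-21/8)
total length: 147/4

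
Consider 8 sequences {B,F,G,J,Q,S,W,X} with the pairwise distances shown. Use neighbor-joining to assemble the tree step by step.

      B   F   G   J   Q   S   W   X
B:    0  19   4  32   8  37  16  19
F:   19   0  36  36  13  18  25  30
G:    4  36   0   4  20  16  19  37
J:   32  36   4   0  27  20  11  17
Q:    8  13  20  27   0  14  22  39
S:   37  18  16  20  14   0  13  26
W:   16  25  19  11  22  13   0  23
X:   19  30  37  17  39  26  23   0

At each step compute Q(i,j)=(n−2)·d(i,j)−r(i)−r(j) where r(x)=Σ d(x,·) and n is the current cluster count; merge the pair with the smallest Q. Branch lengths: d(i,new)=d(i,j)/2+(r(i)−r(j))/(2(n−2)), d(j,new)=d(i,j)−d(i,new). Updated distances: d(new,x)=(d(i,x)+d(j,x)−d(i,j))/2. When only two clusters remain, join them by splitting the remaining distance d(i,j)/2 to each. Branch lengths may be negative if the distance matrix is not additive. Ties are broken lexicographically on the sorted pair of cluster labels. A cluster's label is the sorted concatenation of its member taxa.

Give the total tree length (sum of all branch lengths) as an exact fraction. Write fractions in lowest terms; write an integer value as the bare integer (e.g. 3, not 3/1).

4383/64

iteration 1: select G,J (d=4, Q=-259); attach at lengths (13/12, 35/12); label the merged cluster GJ
  updated: d(B,GJ)=16, d(F,GJ)=34, d(GJ,Q)=43/2, d(GJ,S)=16, d(GJ,W)=13, d(GJ,X)=25
iteration 2: select B,Q (d=8, Q=-385/2); attach at lengths (15/4, 17/4); label the merged cluster BQ
  updated: d(BQ,F)=12, d(BQ,GJ)=59/4, d(BQ,S)=43/2, d(BQ,W)=15, d(BQ,X)=25
iteration 3: select BQ,F (d=12, Q=-637/4); attach at lengths (69/32, 315/32); label the merged cluster BFQ
  updated: d(BFQ,GJ)=147/8, d(BFQ,S)=55/4, d(BFQ,W)=14, d(BFQ,X)=43/2
iteration 4: select BFQ,X (d=43/2, Q=-789/8); attach at lengths (293/48, 739/48); label the merged cluster BFQX
  updated: d(BFQX,GJ)=175/16, d(BFQX,S)=73/8, d(BFQX,W)=31/4
iteration 5: select BFQX,S (d=73/8, Q=-763/16); attach at lengths (127/64, 457/64); label the merged cluster BFQSX
  updated: d(BFQSX,GJ)=285/32, d(BFQSX,W)=93/16
iteration 6: select BFQSX,GJ (d=285/32, Q=-887/32); attach at lengths (55/64, 515/64); label the merged cluster BFGJQSX
  updated: d(BFGJQSX,W)=317/64
iteration 7: select BFGJQSX,W (d=317/64); attach at lengths (317/128, 317/128); label the merged cluster BFGJQSWX
final tree: ((((((B:15/4,Q:17/4):69/32,F:315/32):293/48,X:739/48):127/64,S:457/64):55/64,(G:13/12,J:35/12):515/64):317/128,W:317/128)
total length: 4383/64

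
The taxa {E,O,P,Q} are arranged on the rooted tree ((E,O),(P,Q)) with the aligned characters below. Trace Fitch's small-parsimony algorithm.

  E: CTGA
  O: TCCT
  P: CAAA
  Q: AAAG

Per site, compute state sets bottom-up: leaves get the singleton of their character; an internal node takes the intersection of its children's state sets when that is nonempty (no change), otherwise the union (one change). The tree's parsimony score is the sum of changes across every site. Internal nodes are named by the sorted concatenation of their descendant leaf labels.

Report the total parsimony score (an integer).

EO@0: {C} ∪ {T} = {C,T} (union, +1)
PQ@0: {C} ∪ {A} = {A,C} (union, +1)
EOPQ@0: {C,T} ∩ {A,C} = {C} (intersection, +0)
EO@1: {T} ∪ {C} = {C,T} (union, +1)
PQ@1: {A} ∩ {A} = {A} (intersection, +0)
EOPQ@1: {C,T} ∪ {A} = {A,C,T} (union, +1)
EO@2: {G} ∪ {C} = {C,G} (union, +1)
PQ@2: {A} ∩ {A} = {A} (intersection, +0)
EOPQ@2: {C,G} ∪ {A} = {A,C,G} (union, +1)
EO@3: {A} ∪ {T} = {A,T} (union, +1)
PQ@3: {A} ∪ {G} = {A,G} (union, +1)
EOPQ@3: {A,T} ∩ {A,G} = {A} (intersection, +0)
per-site changes: [2, 2, 2, 2]; total = 8

8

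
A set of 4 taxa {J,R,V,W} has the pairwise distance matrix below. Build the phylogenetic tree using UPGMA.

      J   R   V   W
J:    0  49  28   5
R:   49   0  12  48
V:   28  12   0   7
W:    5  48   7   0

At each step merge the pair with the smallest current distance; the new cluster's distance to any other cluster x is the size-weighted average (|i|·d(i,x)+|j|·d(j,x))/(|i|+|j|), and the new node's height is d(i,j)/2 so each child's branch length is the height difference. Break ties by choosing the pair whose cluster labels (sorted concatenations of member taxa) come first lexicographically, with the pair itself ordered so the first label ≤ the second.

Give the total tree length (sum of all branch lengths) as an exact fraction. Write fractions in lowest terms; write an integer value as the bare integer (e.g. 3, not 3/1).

83/2

iteration 1: select J,W (d=5); attach at lengths (5/2, 5/2); label the merged cluster JW
  updated: d(JW,R)=97/2, d(JW,V)=35/2
iteration 2: select R,V (d=12); attach at lengths (6, 6); label the merged cluster RV
  updated: d(JW,RV)=33
iteration 3: select JW,RV (d=33); attach at lengths (14, 21/2); label the merged cluster JRVW
final tree: ((J:5/2,W:5/2):14,(R:6,V:6):21/2)
total length: 83/2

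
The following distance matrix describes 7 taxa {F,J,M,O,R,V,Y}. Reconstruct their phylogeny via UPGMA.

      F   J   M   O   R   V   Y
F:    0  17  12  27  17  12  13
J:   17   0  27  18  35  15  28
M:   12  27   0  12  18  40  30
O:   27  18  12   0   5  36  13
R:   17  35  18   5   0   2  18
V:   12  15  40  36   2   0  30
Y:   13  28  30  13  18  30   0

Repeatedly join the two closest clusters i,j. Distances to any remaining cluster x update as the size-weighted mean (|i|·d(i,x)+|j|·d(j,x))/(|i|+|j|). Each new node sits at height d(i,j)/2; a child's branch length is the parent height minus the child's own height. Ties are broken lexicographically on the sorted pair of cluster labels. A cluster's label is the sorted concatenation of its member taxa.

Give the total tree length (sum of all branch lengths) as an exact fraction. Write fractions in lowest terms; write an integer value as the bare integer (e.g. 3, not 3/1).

1. join R+V (d=2) ⇒ RV; edges |R|=1, |V|=1
  updated: d(F,RV)=29/2, d(J,RV)=25, d(M,RV)=29, d(O,RV)=41/2, d(RV,Y)=24
2. join F+M (d=12) ⇒ FM; edges |F|=6, |M|=6
  updated: d(FM,J)=22, d(FM,O)=39/2, d(FM,RV)=87/4, d(FM,Y)=43/2
3. join O+Y (d=13) ⇒ OY; edges |O|=13/2, |Y|=13/2
  updated: d(FM,OY)=41/2, d(J,OY)=23, d(OY,RV)=89/4
4. join FM+OY (d=41/2) ⇒ FMOY; edges |FM|=17/4, |OY|=15/4
  updated: d(FMOY,J)=45/2, d(FMOY,RV)=22
5. join FMOY+RV (d=22) ⇒ FMORVY; edges |FMOY|=3/4, |RV|=10
  updated: d(FMORVY,J)=70/3
6. join FMORVY+J (d=70/3) ⇒ FJMORVY; edges |FMORVY|=2/3, |J|=35/3
final tree: ((((F:6,M:6):17/4,(O:13/2,Y:13/2):15/4):3/4,(R:1,V:1):10):2/3,J:35/3)
total length: 697/12

697/12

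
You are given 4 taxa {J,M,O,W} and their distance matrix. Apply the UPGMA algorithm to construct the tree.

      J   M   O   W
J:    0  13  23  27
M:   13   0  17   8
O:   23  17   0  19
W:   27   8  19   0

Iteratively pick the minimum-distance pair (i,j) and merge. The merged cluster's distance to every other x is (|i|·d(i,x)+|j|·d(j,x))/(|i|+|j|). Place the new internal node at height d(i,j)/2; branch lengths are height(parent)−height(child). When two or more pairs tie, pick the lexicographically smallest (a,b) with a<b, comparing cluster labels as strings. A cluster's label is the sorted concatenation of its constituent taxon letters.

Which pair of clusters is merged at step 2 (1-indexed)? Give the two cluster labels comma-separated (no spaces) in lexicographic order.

1. join M+W (d=8) ⇒ MW; edges |M|=4, |W|=4
  updated: d(J,MW)=20, d(MW,O)=18
2. join MW+O (d=18) ⇒ MOW; edges |MW|=5, |O|=9
  updated: d(J,MOW)=21
3. join J+MOW (d=21) ⇒ JMOW; edges |J|=21/2, |MOW|=3/2
final tree: (J:21/2,((M:4,W:4):5,O:9):3/2)
total length: 34

MW,O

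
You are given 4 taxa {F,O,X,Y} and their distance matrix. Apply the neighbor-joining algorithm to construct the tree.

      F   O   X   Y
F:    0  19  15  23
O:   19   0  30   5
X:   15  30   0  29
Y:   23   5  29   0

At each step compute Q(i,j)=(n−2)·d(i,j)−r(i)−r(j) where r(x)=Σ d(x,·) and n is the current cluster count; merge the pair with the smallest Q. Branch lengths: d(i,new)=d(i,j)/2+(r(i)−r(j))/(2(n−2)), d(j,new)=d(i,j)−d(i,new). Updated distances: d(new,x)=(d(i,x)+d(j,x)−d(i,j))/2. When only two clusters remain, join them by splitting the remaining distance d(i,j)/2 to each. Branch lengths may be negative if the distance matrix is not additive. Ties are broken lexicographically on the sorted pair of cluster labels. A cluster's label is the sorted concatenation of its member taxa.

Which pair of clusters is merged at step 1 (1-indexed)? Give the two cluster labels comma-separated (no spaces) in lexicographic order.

1. join F+X (d=15, Q=-101) ⇒ FX; edges |F|=13/4, |X|=47/4
  updated: d(FX,O)=17, d(FX,Y)=37/2
2. join FX+O (d=17, Q=-81/2) ⇒ FOX; edges |FX|=61/4, |O|=7/4
  updated: d(FOX,Y)=13/4
3. join FOX+Y (d=13/4) ⇒ FOXY; edges |FOX|=13/8, |Y|=13/8
final tree: (((F:13/4,X:47/4):61/4,O:7/4):13/8,Y:13/8)
total length: 141/4

F,X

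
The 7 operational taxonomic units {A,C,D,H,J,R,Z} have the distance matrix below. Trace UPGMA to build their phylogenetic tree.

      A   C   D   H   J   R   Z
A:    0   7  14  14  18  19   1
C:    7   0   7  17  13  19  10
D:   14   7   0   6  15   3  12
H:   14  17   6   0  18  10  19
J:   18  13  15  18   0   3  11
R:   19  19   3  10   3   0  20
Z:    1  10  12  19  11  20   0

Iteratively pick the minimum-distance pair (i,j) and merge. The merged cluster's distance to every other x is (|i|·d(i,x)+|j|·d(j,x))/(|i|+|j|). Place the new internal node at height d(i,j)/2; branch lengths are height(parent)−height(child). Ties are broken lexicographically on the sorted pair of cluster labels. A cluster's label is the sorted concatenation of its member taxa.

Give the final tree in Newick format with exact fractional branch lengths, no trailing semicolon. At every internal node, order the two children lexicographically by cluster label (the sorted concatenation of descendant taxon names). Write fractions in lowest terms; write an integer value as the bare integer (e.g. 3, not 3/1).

(((A:1/2,Z:1/2):15/4,C:17/4):27/8,(((D:3/2,R:3/2):5/2,H:4):2,J:6):13/8)

1. join A+Z (d=1) ⇒ AZ; edges |A|=1/2, |Z|=1/2
  updated: d(AZ,C)=17/2, d(AZ,D)=13, d(AZ,H)=33/2, d(AZ,J)=29/2, d(AZ,R)=39/2
2. join D+R (d=3) ⇒ DR; edges |D|=3/2, |R|=3/2
  updated: d(AZ,DR)=65/4, d(C,DR)=13, d(DR,H)=8, d(DR,J)=9
3. join DR+H (d=8) ⇒ DHR; edges |DR|=5/2, |H|=4
  updated: d(AZ,DHR)=49/3, d(C,DHR)=43/3, d(DHR,J)=12
4. join AZ+C (d=17/2) ⇒ ACZ; edges |AZ|=15/4, |C|=17/4
  updated: d(ACZ,DHR)=47/3, d(ACZ,J)=14
5. join DHR+J (d=12) ⇒ DHJR; edges |DHR|=2, |J|=6
  updated: d(ACZ,DHJR)=61/4
6. join ACZ+DHJR (d=61/4) ⇒ ACDHJRZ; edges |ACZ|=27/8, |DHJR|=13/8
final tree: (((A:1/2,Z:1/2):15/4,C:17/4):27/8,(((D:3/2,R:3/2):5/2,H:4):2,J:6):13/8)
total length: 63/2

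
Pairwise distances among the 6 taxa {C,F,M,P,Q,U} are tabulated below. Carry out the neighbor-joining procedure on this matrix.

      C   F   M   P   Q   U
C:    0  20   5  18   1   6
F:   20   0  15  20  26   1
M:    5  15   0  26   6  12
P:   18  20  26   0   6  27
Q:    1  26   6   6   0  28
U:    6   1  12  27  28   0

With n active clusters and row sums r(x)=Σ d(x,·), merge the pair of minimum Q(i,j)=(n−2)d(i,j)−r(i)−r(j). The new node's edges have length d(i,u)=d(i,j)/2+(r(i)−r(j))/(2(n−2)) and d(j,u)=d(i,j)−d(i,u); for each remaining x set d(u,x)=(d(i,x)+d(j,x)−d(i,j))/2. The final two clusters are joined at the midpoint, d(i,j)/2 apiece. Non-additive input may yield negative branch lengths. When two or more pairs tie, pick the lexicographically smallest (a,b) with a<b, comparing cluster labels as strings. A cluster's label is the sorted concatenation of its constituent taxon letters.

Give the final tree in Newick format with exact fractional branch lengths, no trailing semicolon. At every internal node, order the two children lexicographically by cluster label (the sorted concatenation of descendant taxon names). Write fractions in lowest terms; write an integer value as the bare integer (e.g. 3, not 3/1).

(((C:-17/16,(P:103/12,Q:-31/12):121/16):53/16,(F:3/2,U:-1/2):169/16):39/32,M:39/32)

iteration 1: select F,U (d=1, Q=-152); attach at lengths (3/2, -1/2); label the merged cluster FU
  updated: d(C,FU)=25/2, d(FU,M)=13, d(FU,P)=23, d(FU,Q)=53/2
iteration 2: select P,Q (d=6, Q=-189/2); attach at lengths (103/12, -31/12); label the merged cluster PQ
  updated: d(C,PQ)=13/2, d(FU,PQ)=87/4, d(M,PQ)=13
iteration 3: select C,PQ (d=13/2, Q=-209/4); attach at lengths (-17/16, 121/16); label the merged cluster CPQ
  updated: d(CPQ,FU)=111/8, d(CPQ,M)=23/4
iteration 4: select CPQ,FU (d=111/8, Q=-261/8); attach at lengths (53/16, 169/16); label the merged cluster CFPQU
  updated: d(CFPQU,M)=39/16
iteration 5: select CFPQU,M (d=39/16); attach at lengths (39/32, 39/32); label the merged cluster CFMPQU
final tree: (((C:-17/16,(P:103/12,Q:-31/12):121/16):53/16,(F:3/2,U:-1/2):169/16):39/32,M:39/32)
total length: 477/16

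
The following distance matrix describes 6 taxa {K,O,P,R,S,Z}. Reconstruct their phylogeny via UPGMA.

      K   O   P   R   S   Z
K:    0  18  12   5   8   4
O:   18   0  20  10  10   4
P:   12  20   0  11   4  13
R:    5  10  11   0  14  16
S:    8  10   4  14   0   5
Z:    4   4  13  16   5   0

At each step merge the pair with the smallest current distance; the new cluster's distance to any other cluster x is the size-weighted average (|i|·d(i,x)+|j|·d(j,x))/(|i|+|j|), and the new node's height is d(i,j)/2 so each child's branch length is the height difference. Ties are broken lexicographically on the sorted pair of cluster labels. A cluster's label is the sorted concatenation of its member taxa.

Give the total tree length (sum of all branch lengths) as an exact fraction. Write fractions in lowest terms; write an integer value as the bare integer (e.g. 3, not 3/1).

iteration 1: select K,Z (d=4); attach at lengths (2, 2); label the merged cluster KZ
  updated: d(KZ,O)=11, d(KZ,P)=25/2, d(KZ,R)=21/2, d(KZ,S)=13/2
iteration 2: select P,S (d=4); attach at lengths (2, 2); label the merged cluster PS
  updated: d(KZ,PS)=19/2, d(O,PS)=15, d(PS,R)=25/2
iteration 3: select KZ,PS (d=19/2); attach at lengths (11/4, 11/4); label the merged cluster KPSZ
  updated: d(KPSZ,O)=13, d(KPSZ,R)=23/2
iteration 4: select O,R (d=10); attach at lengths (5, 5); label the merged cluster OR
  updated: d(KPSZ,OR)=49/4
iteration 5: select KPSZ,OR (d=49/4); attach at lengths (11/8, 9/8); label the merged cluster KOPRSZ
final tree: (((K:2,Z:2):11/4,(P:2,S:2):11/4):11/8,(O:5,R:5):9/8)
total length: 26

26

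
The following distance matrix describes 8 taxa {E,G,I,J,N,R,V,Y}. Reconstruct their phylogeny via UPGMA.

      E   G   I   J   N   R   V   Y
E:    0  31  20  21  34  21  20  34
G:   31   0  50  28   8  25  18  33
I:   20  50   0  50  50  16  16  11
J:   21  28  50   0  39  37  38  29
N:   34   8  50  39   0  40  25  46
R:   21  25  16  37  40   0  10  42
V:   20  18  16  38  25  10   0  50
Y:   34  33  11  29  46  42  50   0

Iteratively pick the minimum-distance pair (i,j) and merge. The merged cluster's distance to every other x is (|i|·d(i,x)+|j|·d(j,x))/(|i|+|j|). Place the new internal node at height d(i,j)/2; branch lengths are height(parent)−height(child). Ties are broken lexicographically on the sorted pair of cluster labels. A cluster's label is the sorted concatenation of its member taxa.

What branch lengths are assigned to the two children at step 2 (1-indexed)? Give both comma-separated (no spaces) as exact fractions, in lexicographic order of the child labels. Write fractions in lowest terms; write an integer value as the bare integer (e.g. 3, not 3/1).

step 1: merge (G,N) at d=8; branch lengths G→4, N→4; new cluster GN
  updated: d(E,GN)=65/2, d(GN,I)=50, d(GN,J)=67/2, d(GN,R)=65/2, d(GN,V)=43/2, d(GN,Y)=79/2
step 2: merge (R,V) at d=10; branch lengths R→5, V→5; new cluster RV
  updated: d(E,RV)=41/2, d(GN,RV)=27, d(I,RV)=16, d(J,RV)=75/2, d(RV,Y)=46
step 3: merge (I,Y) at d=11; branch lengths I→11/2, Y→11/2; new cluster IY
  updated: d(E,IY)=27, d(GN,IY)=179/4, d(IY,J)=79/2, d(IY,RV)=31
step 4: merge (E,RV) at d=41/2; branch lengths E→41/4, RV→21/4; new cluster ERV
  updated: d(ERV,GN)=173/6, d(ERV,IY)=89/3, d(ERV,J)=32
step 5: merge (ERV,GN) at d=173/6; branch lengths ERV→25/6, GN→125/12; new cluster EGNRV
  updated: d(EGNRV,IY)=357/10, d(EGNRV,J)=163/5
step 6: merge (EGNRV,J) at d=163/5; branch lengths EGNRV→113/60, J→163/10; new cluster EGJNRV
  updated: d(EGJNRV,IY)=109/3
step 7: merge (EGJNRV,IY) at d=109/3; branch lengths EGJNRV→28/15, IY→38/3; new cluster EGIJNRVY
final tree: ((((E:41/4,(R:5,V:5):21/4):25/6,(G:4,N:4):125/12):113/60,J:163/10):28/15,(I:11/2,Y:11/2):38/3)
total length: 459/5

5,5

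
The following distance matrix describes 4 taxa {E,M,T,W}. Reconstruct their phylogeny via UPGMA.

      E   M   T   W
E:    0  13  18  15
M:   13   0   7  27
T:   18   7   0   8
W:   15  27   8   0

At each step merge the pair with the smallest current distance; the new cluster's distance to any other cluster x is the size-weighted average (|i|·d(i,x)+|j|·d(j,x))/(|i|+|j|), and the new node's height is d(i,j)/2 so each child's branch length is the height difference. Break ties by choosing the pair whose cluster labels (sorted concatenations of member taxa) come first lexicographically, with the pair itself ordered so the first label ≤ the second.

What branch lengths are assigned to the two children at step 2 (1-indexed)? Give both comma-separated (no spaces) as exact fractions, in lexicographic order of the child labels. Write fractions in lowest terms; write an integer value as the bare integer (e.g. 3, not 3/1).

1. join M+T (d=7) ⇒ MT; edges |M|=7/2, |T|=7/2
  updated: d(E,MT)=31/2, d(MT,W)=35/2
2. join E+W (d=15) ⇒ EW; edges |E|=15/2, |W|=15/2
  updated: d(EW,MT)=33/2
3. join EW+MT (d=33/2) ⇒ EMTW; edges |EW|=3/4, |MT|=19/4
final tree: ((E:15/2,W:15/2):3/4,(M:7/2,T:7/2):19/4)
total length: 55/2

15/2,15/2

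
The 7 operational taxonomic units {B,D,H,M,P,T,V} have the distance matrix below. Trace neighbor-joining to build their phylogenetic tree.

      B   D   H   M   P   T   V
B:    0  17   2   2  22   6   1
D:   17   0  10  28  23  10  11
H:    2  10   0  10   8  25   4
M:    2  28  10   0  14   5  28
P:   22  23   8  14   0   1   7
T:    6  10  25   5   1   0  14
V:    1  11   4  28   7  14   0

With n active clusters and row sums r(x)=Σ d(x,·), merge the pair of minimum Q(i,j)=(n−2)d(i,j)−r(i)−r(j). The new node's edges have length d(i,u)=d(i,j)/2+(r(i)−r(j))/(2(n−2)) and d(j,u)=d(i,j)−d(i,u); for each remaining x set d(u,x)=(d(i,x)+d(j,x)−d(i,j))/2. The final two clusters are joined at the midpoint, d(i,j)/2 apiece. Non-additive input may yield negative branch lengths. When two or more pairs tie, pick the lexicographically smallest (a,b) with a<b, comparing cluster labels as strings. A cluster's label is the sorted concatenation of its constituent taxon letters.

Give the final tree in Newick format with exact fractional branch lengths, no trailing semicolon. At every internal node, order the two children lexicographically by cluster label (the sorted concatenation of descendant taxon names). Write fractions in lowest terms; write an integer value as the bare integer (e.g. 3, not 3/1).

1. join P+T (d=1, Q=-131) ⇒ PT; edges |P|=19/10, |T|=-9/10
  updated: d(B,PT)=27/2, d(D,PT)=16, d(H,PT)=16, d(M,PT)=9, d(PT,V)=10
2. join M+PT (d=9, Q=-211/2) ⇒ MPT; edges |M|=97/16, |PT|=47/16
  updated: d(B,MPT)=13/4, d(D,MPT)=35/2, d(H,MPT)=17/2, d(MPT,V)=29/2
3. join B+MPT (d=13/4, Q=-229/4) ⇒ BMPT; edges |B|=-43/24, |MPT|=121/24
  updated: d(BMPT,D)=125/8, d(BMPT,H)=29/8, d(BMPT,V)=49/8
4. join BMPT+H (d=29/8, Q=-143/4) ⇒ BHMPT; edges |BMPT|=15/4, |H|=-1/8
  updated: d(BHMPT,D)=11, d(BHMPT,V)=13/4
5. join BHMPT+D (d=11, Q=-101/4) ⇒ BDHMPT; edges |BHMPT|=13/8, |D|=75/8
  updated: d(BDHMPT,V)=13/8
6. join BDHMPT+V (d=13/8) ⇒ BDHMPTV; edges |BDHMPT|=13/16, |V|=13/16
final tree: ((((B:-43/24,(M:97/16,(P:19/10,T:-9/10):47/16):121/24):15/4,H:-1/8):13/8,D:75/8):13/16,V:13/16)
total length: 59/2

((((B:-43/24,(M:97/16,(P:19/10,T:-9/10):47/16):121/24):15/4,H:-1/8):13/8,D:75/8):13/16,V:13/16)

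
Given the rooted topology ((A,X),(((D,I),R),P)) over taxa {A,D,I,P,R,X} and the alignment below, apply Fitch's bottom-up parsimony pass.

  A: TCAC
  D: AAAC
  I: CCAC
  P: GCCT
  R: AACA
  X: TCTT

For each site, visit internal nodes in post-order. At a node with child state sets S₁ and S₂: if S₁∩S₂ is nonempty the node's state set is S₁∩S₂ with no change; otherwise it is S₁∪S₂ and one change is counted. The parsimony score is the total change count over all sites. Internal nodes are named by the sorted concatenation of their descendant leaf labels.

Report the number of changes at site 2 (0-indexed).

AX@0: {T} ∩ {T} = {T} (intersection, +0)
DI@0: {A} ∪ {C} = {A,C} (union, +1)
DIR@0: {A,C} ∩ {A} = {A} (intersection, +0)
DIPR@0: {A} ∪ {G} = {A,G} (union, +1)
ADIPRX@0: {T} ∪ {A,G} = {A,G,T} (union, +1)
AX@1: {C} ∩ {C} = {C} (intersection, +0)
DI@1: {A} ∪ {C} = {A,C} (union, +1)
DIR@1: {A,C} ∩ {A} = {A} (intersection, +0)
DIPR@1: {A} ∪ {C} = {A,C} (union, +1)
ADIPRX@1: {C} ∩ {A,C} = {C} (intersection, +0)
AX@2: {A} ∪ {T} = {A,T} (union, +1)
DI@2: {A} ∩ {A} = {A} (intersection, +0)
DIR@2: {A} ∪ {C} = {A,C} (union, +1)
DIPR@2: {A,C} ∩ {C} = {C} (intersection, +0)
ADIPRX@2: {A,T} ∪ {C} = {A,C,T} (union, +1)
AX@3: {C} ∪ {T} = {C,T} (union, +1)
DI@3: {C} ∩ {C} = {C} (intersection, +0)
DIR@3: {C} ∪ {A} = {A,C} (union, +1)
DIPR@3: {A,C} ∪ {T} = {A,C,T} (union, +1)
ADIPRX@3: {C,T} ∩ {A,C,T} = {C,T} (intersection, +0)
per-site changes: [3, 2, 3, 3]; total = 11

3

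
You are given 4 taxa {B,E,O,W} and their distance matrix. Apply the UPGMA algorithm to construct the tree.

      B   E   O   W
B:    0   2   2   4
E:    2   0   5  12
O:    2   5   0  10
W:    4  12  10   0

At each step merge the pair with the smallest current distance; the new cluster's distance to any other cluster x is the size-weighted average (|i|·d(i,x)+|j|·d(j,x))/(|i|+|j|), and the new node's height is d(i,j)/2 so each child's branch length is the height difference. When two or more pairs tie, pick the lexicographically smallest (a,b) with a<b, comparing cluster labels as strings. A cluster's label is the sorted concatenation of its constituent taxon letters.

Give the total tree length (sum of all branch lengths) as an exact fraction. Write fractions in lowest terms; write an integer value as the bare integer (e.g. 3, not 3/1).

137/12

iteration 1: select B,E (d=2); attach at lengths (1, 1); label the merged cluster BE
  updated: d(BE,O)=7/2, d(BE,W)=8
iteration 2: select BE,O (d=7/2); attach at lengths (3/4, 7/4); label the merged cluster BEO
  updated: d(BEO,W)=26/3
iteration 3: select BEO,W (d=26/3); attach at lengths (31/12, 13/3); label the merged cluster BEOW
final tree: (((B:1,E:1):3/4,O:7/4):31/12,W:13/3)
total length: 137/12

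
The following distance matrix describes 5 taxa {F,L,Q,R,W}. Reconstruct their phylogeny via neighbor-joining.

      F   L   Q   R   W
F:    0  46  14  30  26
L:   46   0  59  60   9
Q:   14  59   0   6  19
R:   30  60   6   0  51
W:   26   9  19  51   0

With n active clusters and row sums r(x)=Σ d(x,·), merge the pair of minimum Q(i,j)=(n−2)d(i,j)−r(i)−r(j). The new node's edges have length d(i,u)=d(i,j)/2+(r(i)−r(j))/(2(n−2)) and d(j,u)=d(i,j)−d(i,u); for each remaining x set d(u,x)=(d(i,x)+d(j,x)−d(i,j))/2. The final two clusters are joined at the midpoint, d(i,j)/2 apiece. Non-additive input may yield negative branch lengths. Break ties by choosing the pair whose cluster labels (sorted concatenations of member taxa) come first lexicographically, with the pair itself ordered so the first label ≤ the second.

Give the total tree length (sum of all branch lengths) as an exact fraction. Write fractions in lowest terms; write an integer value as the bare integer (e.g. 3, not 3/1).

iteration 1: select L,W (d=9, Q=-252); attach at lengths (16, -7); label the merged cluster LW
  updated: d(F,LW)=63/2, d(LW,Q)=69/2, d(LW,R)=51
iteration 2: select F,LW (d=63/2, Q=-259/2); attach at lengths (43/8, 209/8); label the merged cluster FLW
  updated: d(FLW,Q)=17/2, d(FLW,R)=99/4
iteration 3: select FLW,Q (d=17/2, Q=-157/4); attach at lengths (109/8, -41/8); label the merged cluster FLQW
  updated: d(FLQW,R)=89/8
iteration 4: select FLQW,R (d=89/8); attach at lengths (89/16, 89/16); label the merged cluster FLQRW
final tree: (((F:43/8,(L:16,W:-7):209/8):109/8,Q:-41/8):89/16,R:89/16)
total length: 481/8

481/8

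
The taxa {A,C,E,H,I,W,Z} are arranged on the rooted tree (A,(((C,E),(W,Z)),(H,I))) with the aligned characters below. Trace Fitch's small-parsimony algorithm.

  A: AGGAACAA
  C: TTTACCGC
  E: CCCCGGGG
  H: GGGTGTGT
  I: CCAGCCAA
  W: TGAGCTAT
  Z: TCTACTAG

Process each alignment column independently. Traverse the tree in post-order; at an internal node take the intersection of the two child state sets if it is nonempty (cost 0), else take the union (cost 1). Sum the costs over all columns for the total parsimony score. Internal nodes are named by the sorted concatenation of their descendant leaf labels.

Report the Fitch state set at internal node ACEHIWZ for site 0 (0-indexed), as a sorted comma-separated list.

site 0, node CE: C={T} ∪ E={C} → {C,T} (+1)
site 0, node WZ: W={T} ∩ Z={T} → {T} (+0)
site 0, node CEWZ: CE={C,T} ∩ WZ={T} → {T} (+0)
site 0, node HI: H={G} ∪ I={C} → {C,G} (+1)
site 0, node CEHIWZ: CEWZ={T} ∪ HI={C,G} → {C,G,T} (+1)
site 0, node ACEHIWZ: A={A} ∪ CEHIWZ={C,G,T} → {A,C,G,T} (+1)
site 1, node CE: C={T} ∪ E={C} → {C,T} (+1)
site 1, node WZ: W={G} ∪ Z={C} → {C,G} (+1)
site 1, node CEWZ: CE={C,T} ∩ WZ={C,G} → {C} (+0)
site 1, node HI: H={G} ∪ I={C} → {C,G} (+1)
site 1, node CEHIWZ: CEWZ={C} ∩ HI={C,G} → {C} (+0)
site 1, node ACEHIWZ: A={G} ∪ CEHIWZ={C} → {C,G} (+1)
site 2, node CE: C={T} ∪ E={C} → {C,T} (+1)
site 2, node WZ: W={A} ∪ Z={T} → {A,T} (+1)
site 2, node CEWZ: CE={C,T} ∩ WZ={A,T} → {T} (+0)
site 2, node HI: H={G} ∪ I={A} → {A,G} (+1)
site 2, node CEHIWZ: CEWZ={T} ∪ HI={A,G} → {A,G,T} (+1)
site 2, node ACEHIWZ: A={G} ∩ CEHIWZ={A,G,T} → {G} (+0)
site 3, node CE: C={A} ∪ E={C} → {A,C} (+1)
site 3, node WZ: W={G} ∪ Z={A} → {A,G} (+1)
site 3, node CEWZ: CE={A,C} ∩ WZ={A,G} → {A} (+0)
site 3, node HI: H={T} ∪ I={G} → {G,T} (+1)
site 3, node CEHIWZ: CEWZ={A} ∪ HI={G,T} → {A,G,T} (+1)
site 3, node ACEHIWZ: A={A} ∩ CEHIWZ={A,G,T} → {A} (+0)
site 4, node CE: C={C} ∪ E={G} → {C,G} (+1)
site 4, node WZ: W={C} ∩ Z={C} → {C} (+0)
site 4, node CEWZ: CE={C,G} ∩ WZ={C} → {C} (+0)
site 4, node HI: H={G} ∪ I={C} → {C,G} (+1)
site 4, node CEHIWZ: CEWZ={C} ∩ HI={C,G} → {C} (+0)
site 4, node ACEHIWZ: A={A} ∪ CEHIWZ={C} → {A,C} (+1)
site 5, node CE: C={C} ∪ E={G} → {C,G} (+1)
site 5, node WZ: W={T} ∩ Z={T} → {T} (+0)
site 5, node CEWZ: CE={C,G} ∪ WZ={T} → {C,G,T} (+1)
site 5, node HI: H={T} ∪ I={C} → {C,T} (+1)
site 5, node CEHIWZ: CEWZ={C,G,T} ∩ HI={C,T} → {C,T} (+0)
site 5, node ACEHIWZ: A={C} ∩ CEHIWZ={C,T} → {C} (+0)
site 6, node CE: C={G} ∩ E={G} → {G} (+0)
site 6, node WZ: W={A} ∩ Z={A} → {A} (+0)
site 6, node CEWZ: CE={G} ∪ WZ={A} → {A,G} (+1)
site 6, node HI: H={G} ∪ I={A} → {A,G} (+1)
site 6, node CEHIWZ: CEWZ={A,G} ∩ HI={A,G} → {A,G} (+0)
site 6, node ACEHIWZ: A={A} ∩ CEHIWZ={A,G} → {A} (+0)
site 7, node CE: C={C} ∪ E={G} → {C,G} (+1)
site 7, node WZ: W={T} ∪ Z={G} → {G,T} (+1)
site 7, node CEWZ: CE={C,G} ∩ WZ={G,T} → {G} (+0)
site 7, node HI: H={T} ∪ I={A} → {A,T} (+1)
site 7, node CEHIWZ: CEWZ={G} ∪ HI={A,T} → {A,G,T} (+1)
site 7, node ACEHIWZ: A={A} ∩ CEHIWZ={A,G,T} → {A} (+0)
per-site changes: [4, 4, 4, 4, 3, 3, 2, 4]; total = 28

A,C,G,T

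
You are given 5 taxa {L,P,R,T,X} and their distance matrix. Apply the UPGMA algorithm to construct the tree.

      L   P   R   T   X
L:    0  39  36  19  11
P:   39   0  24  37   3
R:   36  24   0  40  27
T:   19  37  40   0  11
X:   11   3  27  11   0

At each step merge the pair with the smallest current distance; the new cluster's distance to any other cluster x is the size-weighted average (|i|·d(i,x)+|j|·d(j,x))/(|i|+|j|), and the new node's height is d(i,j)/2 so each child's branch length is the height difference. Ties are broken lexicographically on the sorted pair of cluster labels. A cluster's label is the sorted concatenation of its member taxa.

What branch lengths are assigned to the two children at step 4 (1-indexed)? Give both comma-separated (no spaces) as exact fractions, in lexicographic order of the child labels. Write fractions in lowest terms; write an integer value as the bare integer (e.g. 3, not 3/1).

step 1: merge (P,X) at d=3; branch lengths P→3/2, X→3/2; new cluster PX
  updated: d(L,PX)=25, d(PX,R)=51/2, d(PX,T)=24
step 2: merge (L,T) at d=19; branch lengths L→19/2, T→19/2; new cluster LT
  updated: d(LT,PX)=49/2, d(LT,R)=38
step 3: merge (LT,PX) at d=49/2; branch lengths LT→11/4, PX→43/4; new cluster LPTX
  updated: d(LPTX,R)=127/4
step 4: merge (LPTX,R) at d=127/4; branch lengths LPTX→29/8, R→127/8; new cluster LPRTX
final tree: (((L:19/2,T:19/2):11/4,(P:3/2,X:3/2):43/4):29/8,R:127/8)
total length: 55

29/8,127/8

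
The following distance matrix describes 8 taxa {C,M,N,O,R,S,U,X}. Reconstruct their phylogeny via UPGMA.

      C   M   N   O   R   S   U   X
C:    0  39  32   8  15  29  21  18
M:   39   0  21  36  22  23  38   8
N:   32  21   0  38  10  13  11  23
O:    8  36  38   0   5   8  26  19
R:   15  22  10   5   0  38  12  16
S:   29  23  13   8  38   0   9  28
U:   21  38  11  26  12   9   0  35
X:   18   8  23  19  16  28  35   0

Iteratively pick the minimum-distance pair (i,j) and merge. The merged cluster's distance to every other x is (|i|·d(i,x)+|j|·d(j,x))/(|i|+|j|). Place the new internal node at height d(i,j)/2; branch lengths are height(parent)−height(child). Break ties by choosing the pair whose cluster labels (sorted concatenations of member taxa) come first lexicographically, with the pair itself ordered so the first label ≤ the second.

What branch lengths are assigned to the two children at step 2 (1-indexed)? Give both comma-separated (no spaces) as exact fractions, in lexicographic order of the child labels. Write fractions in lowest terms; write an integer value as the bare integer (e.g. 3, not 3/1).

1. join O+R (d=5) ⇒ OR; edges |O|=5/2, |R|=5/2
  updated: d(C,OR)=23/2, d(M,OR)=29, d(N,OR)=24, d(OR,S)=23, d(OR,U)=19, d(OR,X)=35/2
2. join M+X (d=8) ⇒ MX; edges |M|=4, |X|=4
  updated: d(C,MX)=57/2, d(MX,N)=22, d(MX,OR)=93/4, d(MX,S)=51/2, d(MX,U)=73/2
3. join S+U (d=9) ⇒ SU; edges |S|=9/2, |U|=9/2
  updated: d(C,SU)=25, d(MX,SU)=31, d(N,SU)=12, d(OR,SU)=21
4. join C+OR (d=23/2) ⇒ COR; edges |C|=23/4, |OR|=13/4
  updated: d(COR,MX)=25, d(COR,N)=80/3, d(COR,SU)=67/3
5. join N+SU (d=12) ⇒ NSU; edges |N|=6, |SU|=3/2
  updated: d(COR,NSU)=214/9, d(MX,NSU)=28
6. join COR+NSU (d=214/9) ⇒ CNORSU; edges |COR|=221/36, |NSU|=53/9
  updated: d(CNORSU,MX)=53/2
7. join CNORSU+MX (d=53/2) ⇒ CMNORSUX; edges |CNORSU|=49/36, |MX|=37/4
final tree: (((C:23/4,(O:5/2,R:5/2):13/4):221/36,(N:6,(S:9/2,U:9/2):3/2):53/9):49/36,(M:4,X:4):37/4)
total length: 2201/36

4,4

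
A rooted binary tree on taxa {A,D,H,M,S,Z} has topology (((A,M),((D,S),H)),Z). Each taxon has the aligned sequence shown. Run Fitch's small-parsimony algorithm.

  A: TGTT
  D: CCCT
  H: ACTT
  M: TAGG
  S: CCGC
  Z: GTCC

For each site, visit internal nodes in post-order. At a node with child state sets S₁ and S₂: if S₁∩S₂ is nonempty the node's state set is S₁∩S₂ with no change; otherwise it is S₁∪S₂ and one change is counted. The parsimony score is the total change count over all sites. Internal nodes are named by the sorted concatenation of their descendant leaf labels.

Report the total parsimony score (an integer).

AM@0: {T} ∩ {T} = {T} (intersection, +0)
DS@0: {C} ∩ {C} = {C} (intersection, +0)
DHS@0: {C} ∪ {A} = {A,C} (union, +1)
ADHMS@0: {T} ∪ {A,C} = {A,C,T} (union, +1)
ADHMSZ@0: {A,C,T} ∪ {G} = {A,C,G,T} (union, +1)
AM@1: {G} ∪ {A} = {A,G} (union, +1)
DS@1: {C} ∩ {C} = {C} (intersection, +0)
DHS@1: {C} ∩ {C} = {C} (intersection, +0)
ADHMS@1: {A,G} ∪ {C} = {A,C,G} (union, +1)
ADHMSZ@1: {A,C,G} ∪ {T} = {A,C,G,T} (union, +1)
AM@2: {T} ∪ {G} = {G,T} (union, +1)
DS@2: {C} ∪ {G} = {C,G} (union, +1)
DHS@2: {C,G} ∪ {T} = {C,G,T} (union, +1)
ADHMS@2: {G,T} ∩ {C,G,T} = {G,T} (intersection, +0)
ADHMSZ@2: {G,T} ∪ {C} = {C,G,T} (union, +1)
AM@3: {T} ∪ {G} = {G,T} (union, +1)
DS@3: {T} ∪ {C} = {C,T} (union, +1)
DHS@3: {C,T} ∩ {T} = {T} (intersection, +0)
ADHMS@3: {G,T} ∩ {T} = {T} (intersection, +0)
ADHMSZ@3: {T} ∪ {C} = {C,T} (union, +1)
per-site changes: [3, 3, 4, 3]; total = 13

13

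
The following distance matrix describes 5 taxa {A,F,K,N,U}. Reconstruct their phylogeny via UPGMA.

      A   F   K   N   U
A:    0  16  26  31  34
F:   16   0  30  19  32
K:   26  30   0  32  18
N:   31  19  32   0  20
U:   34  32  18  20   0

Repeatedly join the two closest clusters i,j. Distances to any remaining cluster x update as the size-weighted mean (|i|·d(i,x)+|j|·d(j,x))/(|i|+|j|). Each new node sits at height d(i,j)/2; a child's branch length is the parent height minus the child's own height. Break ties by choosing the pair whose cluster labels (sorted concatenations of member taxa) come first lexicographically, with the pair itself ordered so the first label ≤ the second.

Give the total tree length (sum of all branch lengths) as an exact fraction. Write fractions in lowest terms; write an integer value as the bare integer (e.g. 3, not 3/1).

117/2

iteration 1: select A,F (d=16); attach at lengths (8, 8); label the merged cluster AF
  updated: d(AF,K)=28, d(AF,N)=25, d(AF,U)=33
iteration 2: select K,U (d=18); attach at lengths (9, 9); label the merged cluster KU
  updated: d(AF,KU)=61/2, d(KU,N)=26
iteration 3: select AF,N (d=25); attach at lengths (9/2, 25/2); label the merged cluster AFN
  updated: d(AFN,KU)=29
iteration 4: select AFN,KU (d=29); attach at lengths (2, 11/2); label the merged cluster AFKNU
final tree: (((A:8,F:8):9/2,N:25/2):2,(K:9,U:9):11/2)
total length: 117/2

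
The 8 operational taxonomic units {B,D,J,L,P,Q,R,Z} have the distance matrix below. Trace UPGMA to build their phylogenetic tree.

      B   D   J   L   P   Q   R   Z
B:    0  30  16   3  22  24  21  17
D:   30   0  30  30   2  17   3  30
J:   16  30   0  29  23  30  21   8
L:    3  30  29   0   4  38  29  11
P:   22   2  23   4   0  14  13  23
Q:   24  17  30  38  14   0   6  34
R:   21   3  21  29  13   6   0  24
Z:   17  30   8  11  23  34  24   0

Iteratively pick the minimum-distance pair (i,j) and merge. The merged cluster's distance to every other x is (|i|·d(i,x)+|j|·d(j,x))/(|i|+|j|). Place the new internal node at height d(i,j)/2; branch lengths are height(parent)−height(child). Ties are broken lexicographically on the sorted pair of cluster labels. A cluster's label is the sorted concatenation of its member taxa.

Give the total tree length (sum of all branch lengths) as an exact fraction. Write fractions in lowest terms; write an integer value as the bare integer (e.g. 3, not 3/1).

step 1: merge (D,P) at d=2; branch lengths D→1, P→1; new cluster DP
  updated: d(B,DP)=26, d(DP,J)=53/2, d(DP,L)=17, d(DP,Q)=31/2, d(DP,R)=8, d(DP,Z)=53/2
step 2: merge (B,L) at d=3; branch lengths B→3/2, L→3/2; new cluster BL
  updated: d(BL,DP)=43/2, d(BL,J)=45/2, d(BL,Q)=31, d(BL,R)=25, d(BL,Z)=14
step 3: merge (Q,R) at d=6; branch lengths Q→3, R→3; new cluster QR
  updated: d(BL,QR)=28, d(DP,QR)=47/4, d(J,QR)=51/2, d(QR,Z)=29
step 4: merge (J,Z) at d=8; branch lengths J→4, Z→4; new cluster JZ
  updated: d(BL,JZ)=73/4, d(DP,JZ)=53/2, d(JZ,QR)=109/4
step 5: merge (DP,QR) at d=47/4; branch lengths DP→39/8, QR→23/8; new cluster DPQR
  updated: d(BL,DPQR)=99/4, d(DPQR,JZ)=215/8
step 6: merge (BL,JZ) at d=73/4; branch lengths BL→61/8, JZ→41/8; new cluster BJLZ
  updated: d(BJLZ,DPQR)=413/16
step 7: merge (BJLZ,DPQR) at d=413/16; branch lengths BJLZ→121/32, DPQR→225/32; new cluster BDJLPQRZ
final tree: (((B:3/2,L:3/2):61/8,(J:4,Z:4):41/8):121/32,((D:1,P:1):39/8,(Q:3,R:3):23/8):225/32)
total length: 805/16

805/16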